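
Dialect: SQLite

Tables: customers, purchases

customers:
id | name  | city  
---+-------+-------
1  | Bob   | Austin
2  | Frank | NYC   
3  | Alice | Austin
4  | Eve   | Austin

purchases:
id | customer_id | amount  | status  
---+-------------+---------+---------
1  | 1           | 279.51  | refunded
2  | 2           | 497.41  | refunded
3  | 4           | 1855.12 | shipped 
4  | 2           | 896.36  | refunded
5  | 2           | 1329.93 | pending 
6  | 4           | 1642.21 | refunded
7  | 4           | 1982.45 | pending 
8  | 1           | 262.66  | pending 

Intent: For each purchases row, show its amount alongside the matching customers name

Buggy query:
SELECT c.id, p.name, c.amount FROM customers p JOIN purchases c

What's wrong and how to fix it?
Bug: JOIN with no ON clause produces a cartesian product; every purchases row pairs with every customers row

Fix: Specify the join condition linking the foreign key to the parent id

Corrected query:
SELECT c.id, p.name, c.amount FROM customers p JOIN purchases c ON c.customer_id = p.id

Result:
id | name  | amount 
---+-------+--------
1  | Bob   | 279.51 
2  | Frank | 497.41 
3  | Eve   | 1855.12
4  | Frank | 896.36 
5  | Frank | 1329.93
6  | Eve   | 1642.21
7  | Eve   | 1982.45
8  | Bob   | 262.66 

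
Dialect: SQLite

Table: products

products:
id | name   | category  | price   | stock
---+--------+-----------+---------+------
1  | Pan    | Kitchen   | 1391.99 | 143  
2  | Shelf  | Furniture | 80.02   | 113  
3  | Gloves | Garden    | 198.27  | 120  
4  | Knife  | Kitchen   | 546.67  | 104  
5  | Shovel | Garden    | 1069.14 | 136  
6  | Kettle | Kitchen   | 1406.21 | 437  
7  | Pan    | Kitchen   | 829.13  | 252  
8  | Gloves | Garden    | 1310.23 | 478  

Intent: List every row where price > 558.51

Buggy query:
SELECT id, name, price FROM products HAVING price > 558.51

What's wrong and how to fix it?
Bug: HAVING filters the output of aggregation, but this query has no GROUP BY and no aggregate functions, so SQLite rejects it (HAVING clause on a non-aggregate query); the condition here is per row

Fix: Replace HAVING with WHERE since the condition applies to individual rows

Corrected query:
SELECT id, name, price FROM products WHERE price > 558.51

Result:
id | name   | price  
---+--------+--------
1  | Pan    | 1391.99
5  | Shovel | 1069.14
6  | Kettle | 1406.21
7  | Pan    | 829.13 
8  | Gloves | 1310.23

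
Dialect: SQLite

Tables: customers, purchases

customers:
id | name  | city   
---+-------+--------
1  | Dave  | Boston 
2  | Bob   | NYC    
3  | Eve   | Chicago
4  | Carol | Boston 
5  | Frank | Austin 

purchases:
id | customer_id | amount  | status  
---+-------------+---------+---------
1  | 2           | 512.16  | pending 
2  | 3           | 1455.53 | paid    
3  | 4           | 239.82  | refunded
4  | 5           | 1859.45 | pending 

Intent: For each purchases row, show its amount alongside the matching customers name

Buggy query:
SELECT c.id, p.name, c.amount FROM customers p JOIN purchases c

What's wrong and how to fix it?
Bug: Missing join condition: each purchases row is matched to all customers rows instead of just its own

Fix: Add ON c.customer_id = p.id to the JOIN

Corrected query:
SELECT c.id, p.name, c.amount FROM customers p JOIN purchases c ON c.customer_id = p.id

Result:
id | name  | amount 
---+-------+--------
1  | Bob   | 512.16 
2  | Eve   | 1455.53
3  | Carol | 239.82 
4  | Frank | 1859.45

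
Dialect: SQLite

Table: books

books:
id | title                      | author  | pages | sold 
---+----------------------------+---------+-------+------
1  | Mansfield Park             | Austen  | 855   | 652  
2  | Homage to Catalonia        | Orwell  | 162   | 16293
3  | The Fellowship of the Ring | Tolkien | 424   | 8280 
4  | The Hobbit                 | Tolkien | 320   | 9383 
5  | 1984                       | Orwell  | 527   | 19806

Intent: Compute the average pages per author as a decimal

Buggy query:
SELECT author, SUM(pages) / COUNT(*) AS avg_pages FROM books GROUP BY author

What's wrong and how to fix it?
Bug: Both operands are integers, so '/' performs integer division and truncates

Fix: Cast one side to REAL so the division keeps the fractional part

Corrected query:
SELECT author, SUM(pages) * 1.0 / COUNT(*) AS avg_pages FROM books GROUP BY author

Result:
author  | avg_pages
--------+----------
Austen  | 855      
Orwell  | 344.5    
Tolkien | 372      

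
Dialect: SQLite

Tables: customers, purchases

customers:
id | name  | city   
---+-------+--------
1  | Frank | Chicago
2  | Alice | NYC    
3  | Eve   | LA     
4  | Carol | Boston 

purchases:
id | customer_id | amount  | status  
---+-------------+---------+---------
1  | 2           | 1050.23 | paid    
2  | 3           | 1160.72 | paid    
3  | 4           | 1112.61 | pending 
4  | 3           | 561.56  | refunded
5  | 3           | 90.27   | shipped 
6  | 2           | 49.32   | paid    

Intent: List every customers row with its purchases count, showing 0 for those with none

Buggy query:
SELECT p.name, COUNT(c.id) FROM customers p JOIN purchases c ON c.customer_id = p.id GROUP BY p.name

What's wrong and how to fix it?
Bug: An inner join excludes parents with zero children

Fix: Switch to LEFT JOIN to retain unmatched parent rows

Corrected query:
SELECT p.name, COUNT(c.id) FROM customers p LEFT JOIN purchases c ON c.customer_id = p.id GROUP BY p.name

Result:
name  | COUNT(c.id)
------+------------
Alice | 2          
Carol | 1          
Eve   | 3          
Frank | 0          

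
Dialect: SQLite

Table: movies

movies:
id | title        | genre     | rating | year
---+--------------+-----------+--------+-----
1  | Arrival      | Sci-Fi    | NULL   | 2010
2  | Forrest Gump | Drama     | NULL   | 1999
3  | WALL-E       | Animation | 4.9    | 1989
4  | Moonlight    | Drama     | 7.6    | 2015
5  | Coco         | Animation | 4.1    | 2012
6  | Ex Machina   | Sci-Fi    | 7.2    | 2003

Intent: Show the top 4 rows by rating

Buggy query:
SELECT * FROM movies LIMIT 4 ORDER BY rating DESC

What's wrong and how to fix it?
Bug: LIMIT must come after ORDER BY

Fix: Sort with ORDER BY, then apply LIMIT

Corrected query:
SELECT * FROM movies ORDER BY rating DESC LIMIT 4

Result:
id | title      | genre     | rating | year
---+------------+-----------+--------+-----
4  | Moonlight  | Drama     | 7.6    | 2015
6  | Ex Machina | Sci-Fi    | 7.2    | 2003
3  | WALL-E     | Animation | 4.9    | 1989
5  | Coco       | Animation | 4.1    | 2012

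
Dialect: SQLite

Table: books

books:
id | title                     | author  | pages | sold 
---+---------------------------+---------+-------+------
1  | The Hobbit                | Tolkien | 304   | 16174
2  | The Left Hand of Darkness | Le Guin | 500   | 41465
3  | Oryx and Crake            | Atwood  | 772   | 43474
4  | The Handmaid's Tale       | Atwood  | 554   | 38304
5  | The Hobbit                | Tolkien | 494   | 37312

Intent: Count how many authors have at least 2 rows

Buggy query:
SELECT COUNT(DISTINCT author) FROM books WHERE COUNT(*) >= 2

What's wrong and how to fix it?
Bug: COUNT(*) cannot appear in WHERE; the per-group count doesn't exist yet

Fix: Group first with HAVING COUNT(*) >= 2, then COUNT the resulting groups

Corrected query:
SELECT COUNT(*) FROM (SELECT author FROM books GROUP BY author HAVING COUNT(*) >= 2)

Result:
COUNT(*)
--------
2       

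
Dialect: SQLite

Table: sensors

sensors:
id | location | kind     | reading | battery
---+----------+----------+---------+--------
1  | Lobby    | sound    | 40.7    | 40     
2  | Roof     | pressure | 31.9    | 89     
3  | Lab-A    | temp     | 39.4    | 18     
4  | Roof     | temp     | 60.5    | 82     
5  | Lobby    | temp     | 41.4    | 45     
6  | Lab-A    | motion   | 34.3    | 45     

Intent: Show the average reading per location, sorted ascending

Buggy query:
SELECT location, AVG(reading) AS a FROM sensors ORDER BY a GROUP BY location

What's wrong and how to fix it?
Bug: GROUP BY must precede ORDER BY

Fix: Move ORDER BY to the end, after GROUP BY

Corrected query:
SELECT location, AVG(reading) AS a FROM sensors GROUP BY location ORDER BY a

Result:
location | a    
---------+------
Lab-A    | 36.85
Lobby    | 41.05
Roof     | 46.2 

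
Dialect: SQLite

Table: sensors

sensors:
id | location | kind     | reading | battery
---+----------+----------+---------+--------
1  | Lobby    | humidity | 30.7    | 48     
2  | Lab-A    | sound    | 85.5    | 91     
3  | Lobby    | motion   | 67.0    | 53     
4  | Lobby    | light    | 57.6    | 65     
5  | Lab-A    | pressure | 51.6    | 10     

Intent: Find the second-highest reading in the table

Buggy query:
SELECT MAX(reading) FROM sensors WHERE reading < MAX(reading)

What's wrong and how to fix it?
Bug: The inner MAX is an aggregate inside WHERE, which is not allowed

Fix: Put the inner MAX in a scalar subquery

Corrected query:
SELECT MAX(reading) FROM sensors WHERE reading < (SELECT MAX(reading) FROM sensors)

Result:
MAX(reading)
------------
67          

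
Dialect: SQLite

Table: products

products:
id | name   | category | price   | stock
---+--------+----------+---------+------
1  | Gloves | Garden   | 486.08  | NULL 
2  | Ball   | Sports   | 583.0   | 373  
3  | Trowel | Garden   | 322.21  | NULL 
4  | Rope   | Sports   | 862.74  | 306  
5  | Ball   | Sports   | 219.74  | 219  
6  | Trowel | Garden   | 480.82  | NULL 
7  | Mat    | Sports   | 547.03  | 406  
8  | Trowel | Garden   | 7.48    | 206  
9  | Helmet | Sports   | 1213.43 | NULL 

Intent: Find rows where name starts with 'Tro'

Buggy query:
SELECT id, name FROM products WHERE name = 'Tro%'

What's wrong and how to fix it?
Bug: Wildcards only work with LIKE; '=' treats '%' as a literal character

Fix: Use LIKE for wildcard pattern matching

Corrected query:
SELECT id, name FROM products WHERE name LIKE 'Tro%'

Result:
id | name  
---+-------
3  | Trowel
6  | Trowel
8  | Trowel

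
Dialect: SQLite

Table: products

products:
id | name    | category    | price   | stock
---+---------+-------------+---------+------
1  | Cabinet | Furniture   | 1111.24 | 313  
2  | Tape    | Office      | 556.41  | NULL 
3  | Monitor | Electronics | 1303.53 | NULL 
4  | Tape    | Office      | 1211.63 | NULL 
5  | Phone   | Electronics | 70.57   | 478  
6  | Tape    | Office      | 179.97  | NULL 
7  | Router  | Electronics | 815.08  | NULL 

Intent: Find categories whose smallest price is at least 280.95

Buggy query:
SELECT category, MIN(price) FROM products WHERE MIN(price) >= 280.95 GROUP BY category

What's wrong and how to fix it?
Bug: Aggregates like MIN are computed per group after WHERE runs

Fix: Replace WHERE with HAVING after the GROUP BY

Corrected query:
SELECT category, MIN(price) FROM products GROUP BY category HAVING MIN(price) >= 280.95

Result:
category  | MIN(price)
----------+-----------
Furniture | 1111.24   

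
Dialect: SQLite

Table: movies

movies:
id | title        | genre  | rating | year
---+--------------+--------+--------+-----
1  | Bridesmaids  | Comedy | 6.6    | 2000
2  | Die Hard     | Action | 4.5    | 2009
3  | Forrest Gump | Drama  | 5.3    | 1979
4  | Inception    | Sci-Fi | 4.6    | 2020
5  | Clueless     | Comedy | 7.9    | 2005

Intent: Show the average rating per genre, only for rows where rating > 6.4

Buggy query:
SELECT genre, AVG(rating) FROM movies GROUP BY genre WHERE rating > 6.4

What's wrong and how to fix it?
Bug: Row-level WHERE must come before GROUP BY in the clause order

Fix: Move the WHERE clause before GROUP BY

Corrected query:
SELECT genre, AVG(rating) FROM movies WHERE rating > 6.4 GROUP BY genre

Result:
genre  | AVG(rating)
-------+------------
Comedy | 7.25       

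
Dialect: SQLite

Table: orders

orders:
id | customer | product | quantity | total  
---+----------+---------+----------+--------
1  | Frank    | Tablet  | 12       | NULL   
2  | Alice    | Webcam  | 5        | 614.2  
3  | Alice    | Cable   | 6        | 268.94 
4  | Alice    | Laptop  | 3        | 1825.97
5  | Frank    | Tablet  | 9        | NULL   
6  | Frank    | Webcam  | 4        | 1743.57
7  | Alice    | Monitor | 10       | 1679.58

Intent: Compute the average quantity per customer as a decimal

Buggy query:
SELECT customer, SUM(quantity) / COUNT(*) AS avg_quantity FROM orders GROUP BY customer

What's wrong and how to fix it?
Bug: Both operands are integers, so '/' performs integer division and truncates

Fix: Multiply by 1.0 (or CAST to REAL) to force floating-point division

Corrected query:
SELECT customer, SUM(quantity) * 1.0 / COUNT(*) AS avg_quantity FROM orders GROUP BY customer

Result:
customer | avg_quantity
---------+-------------
Alice    | 6           
Frank    | 8.333333    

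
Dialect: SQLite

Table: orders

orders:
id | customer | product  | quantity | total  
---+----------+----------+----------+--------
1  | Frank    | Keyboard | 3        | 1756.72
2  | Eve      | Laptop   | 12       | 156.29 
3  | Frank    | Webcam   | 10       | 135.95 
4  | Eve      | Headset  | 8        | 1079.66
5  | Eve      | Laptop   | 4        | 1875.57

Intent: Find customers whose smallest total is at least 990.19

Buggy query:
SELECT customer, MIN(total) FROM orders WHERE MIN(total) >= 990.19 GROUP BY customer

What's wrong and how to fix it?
Bug: MIN() in WHERE is a misuse of aggregate

Fix: Replace WHERE with HAVING after the GROUP BY

Corrected query:
SELECT customer, MIN(total) FROM orders GROUP BY customer HAVING MIN(total) >= 990.19

Result:
(no rows)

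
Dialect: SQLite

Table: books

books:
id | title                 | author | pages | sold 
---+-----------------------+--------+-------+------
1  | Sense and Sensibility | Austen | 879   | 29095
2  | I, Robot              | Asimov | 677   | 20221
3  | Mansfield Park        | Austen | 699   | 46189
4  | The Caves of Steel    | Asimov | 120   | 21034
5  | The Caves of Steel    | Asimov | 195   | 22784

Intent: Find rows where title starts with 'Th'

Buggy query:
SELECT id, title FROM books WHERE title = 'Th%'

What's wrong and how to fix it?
Bug: '=' compares the literal string including the % character; pattern matching needs LIKE

Fix: Replace '=' with LIKE so 'Th%' is treated as a pattern

Corrected query:
SELECT id, title FROM books WHERE title LIKE 'Th%'

Result:
id | title             
---+-------------------
4  | The Caves of Steel
5  | The Caves of Steel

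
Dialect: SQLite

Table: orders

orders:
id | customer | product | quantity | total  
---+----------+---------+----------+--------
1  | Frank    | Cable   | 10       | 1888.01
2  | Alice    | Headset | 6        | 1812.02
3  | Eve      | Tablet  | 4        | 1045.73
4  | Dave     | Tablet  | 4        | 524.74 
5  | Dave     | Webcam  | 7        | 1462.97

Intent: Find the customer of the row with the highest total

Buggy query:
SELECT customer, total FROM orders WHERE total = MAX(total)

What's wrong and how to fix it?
Bug: MAX(total) is an aggregate and cannot be used directly in WHERE

Fix: Use a subquery: WHERE total = (SELECT MAX(total) FROM orders)

Corrected query:
SELECT customer, total FROM orders WHERE total = (SELECT MAX(total) FROM orders)

Result:
customer | total  
---------+--------
Frank    | 1888.01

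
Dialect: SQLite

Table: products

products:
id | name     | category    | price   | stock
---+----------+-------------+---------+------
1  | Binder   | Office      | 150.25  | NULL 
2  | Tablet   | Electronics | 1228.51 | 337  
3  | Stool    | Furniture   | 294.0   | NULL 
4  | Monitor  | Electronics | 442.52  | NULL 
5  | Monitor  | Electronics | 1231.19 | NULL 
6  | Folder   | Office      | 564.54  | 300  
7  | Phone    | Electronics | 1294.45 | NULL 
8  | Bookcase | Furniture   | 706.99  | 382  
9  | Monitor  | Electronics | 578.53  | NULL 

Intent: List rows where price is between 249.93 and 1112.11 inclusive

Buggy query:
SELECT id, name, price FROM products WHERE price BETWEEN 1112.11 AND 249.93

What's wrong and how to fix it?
Bug: BETWEEN expects the lower bound first; with 1112.11 AND 249.93 the range is empty

Fix: Write BETWEEN 249.93 AND 1112.11

Corrected query:
SELECT id, name, price FROM products WHERE price BETWEEN 249.93 AND 1112.11

Result:
id | name     | price 
---+----------+-------
3  | Stool    | 294   
4  | Monitor  | 442.52
6  | Folder   | 564.54
8  | Bookcase | 706.99
9  | Monitor  | 578.53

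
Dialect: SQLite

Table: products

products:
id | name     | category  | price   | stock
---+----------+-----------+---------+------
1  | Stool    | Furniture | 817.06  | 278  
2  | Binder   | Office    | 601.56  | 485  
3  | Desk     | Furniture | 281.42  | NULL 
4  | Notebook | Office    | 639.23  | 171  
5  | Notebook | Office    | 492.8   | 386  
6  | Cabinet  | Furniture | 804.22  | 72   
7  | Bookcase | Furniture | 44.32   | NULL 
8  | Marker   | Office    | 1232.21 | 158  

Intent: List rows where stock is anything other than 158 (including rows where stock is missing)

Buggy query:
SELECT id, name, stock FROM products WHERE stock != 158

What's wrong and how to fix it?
Bug: Inequality against NULL is unknown, not true; rows with NULL are dropped

Fix: Handle NULL separately with IS NULL alongside the inequality

Corrected query:
SELECT id, name, stock FROM products WHERE stock != 158 OR stock IS NULL

Result:
id | name     | stock
---+----------+------
1  | Stool    | 278  
2  | Binder   | 485  
3  | Desk     | NULL 
4  | Notebook | 171  
5  | Notebook | 386  
6  | Cabinet  | 72   
7  | Bookcase | NULL 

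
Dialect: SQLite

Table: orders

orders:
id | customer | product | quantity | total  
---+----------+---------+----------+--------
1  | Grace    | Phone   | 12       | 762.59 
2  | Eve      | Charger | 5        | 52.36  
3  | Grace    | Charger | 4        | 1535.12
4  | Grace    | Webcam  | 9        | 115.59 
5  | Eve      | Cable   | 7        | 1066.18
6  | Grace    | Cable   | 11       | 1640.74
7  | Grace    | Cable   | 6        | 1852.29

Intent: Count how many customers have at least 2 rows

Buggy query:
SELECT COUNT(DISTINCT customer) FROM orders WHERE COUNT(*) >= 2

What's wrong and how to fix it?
Bug: WHERE filters individual rows, not groups, so a group-level COUNT is invalid there

Fix: Group first with HAVING COUNT(*) >= 2, then COUNT the resulting groups

Corrected query:
SELECT COUNT(*) FROM (SELECT customer FROM orders GROUP BY customer HAVING COUNT(*) >= 2)

Result:
COUNT(*)
--------
2       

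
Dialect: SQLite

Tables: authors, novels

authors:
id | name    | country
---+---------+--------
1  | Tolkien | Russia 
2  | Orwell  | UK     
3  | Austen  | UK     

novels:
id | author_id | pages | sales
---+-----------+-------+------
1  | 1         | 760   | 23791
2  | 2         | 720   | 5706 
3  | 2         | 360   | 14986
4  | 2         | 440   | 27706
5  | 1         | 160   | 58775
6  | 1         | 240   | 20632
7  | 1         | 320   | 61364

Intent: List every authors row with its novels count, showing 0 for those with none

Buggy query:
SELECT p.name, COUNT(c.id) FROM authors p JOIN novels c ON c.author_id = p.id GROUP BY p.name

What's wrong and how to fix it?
Bug: An inner join excludes parents with zero children

Fix: Switch to LEFT JOIN to retain unmatched parent rows

Corrected query:
SELECT p.name, COUNT(c.id) FROM authors p LEFT JOIN novels c ON c.author_id = p.id GROUP BY p.name

Result:
name    | COUNT(c.id)
--------+------------
Austen  | 0          
Orwell  | 3          
Tolkien | 4          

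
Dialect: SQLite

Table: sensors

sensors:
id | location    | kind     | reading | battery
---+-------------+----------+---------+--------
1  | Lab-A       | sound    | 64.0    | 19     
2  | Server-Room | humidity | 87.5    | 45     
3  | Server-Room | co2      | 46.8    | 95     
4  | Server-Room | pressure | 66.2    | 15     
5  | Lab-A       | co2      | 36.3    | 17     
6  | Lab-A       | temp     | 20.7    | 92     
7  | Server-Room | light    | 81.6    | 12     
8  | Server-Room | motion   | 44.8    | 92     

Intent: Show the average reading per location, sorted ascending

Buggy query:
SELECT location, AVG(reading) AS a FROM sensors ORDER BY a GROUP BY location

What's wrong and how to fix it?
Bug: ORDER BY appears before GROUP BY; SQL clause order requires GROUP BY first

Fix: Move ORDER BY to the end, after GROUP BY

Corrected query:
SELECT location, AVG(reading) AS a FROM sensors GROUP BY location ORDER BY a

Result:
location    | a        
------------+----------
Lab-A       | 40.333333
Server-Room | 65.38    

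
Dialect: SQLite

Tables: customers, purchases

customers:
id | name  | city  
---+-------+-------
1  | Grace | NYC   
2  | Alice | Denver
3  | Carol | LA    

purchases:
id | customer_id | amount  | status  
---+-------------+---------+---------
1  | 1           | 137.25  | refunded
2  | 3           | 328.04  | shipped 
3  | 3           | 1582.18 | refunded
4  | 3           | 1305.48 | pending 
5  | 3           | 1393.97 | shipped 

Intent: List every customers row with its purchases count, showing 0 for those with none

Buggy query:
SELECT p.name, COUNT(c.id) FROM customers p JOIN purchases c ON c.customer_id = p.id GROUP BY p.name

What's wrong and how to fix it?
Bug: INNER JOIN drops customers rows that have no matching purchases rows

Fix: Switch to LEFT JOIN to retain unmatched parent rows

Corrected query:
SELECT p.name, COUNT(c.id) FROM customers p LEFT JOIN purchases c ON c.customer_id = p.id GROUP BY p.name

Result:
name  | COUNT(c.id)
------+------------
Alice | 0          
Carol | 4          
Grace | 1          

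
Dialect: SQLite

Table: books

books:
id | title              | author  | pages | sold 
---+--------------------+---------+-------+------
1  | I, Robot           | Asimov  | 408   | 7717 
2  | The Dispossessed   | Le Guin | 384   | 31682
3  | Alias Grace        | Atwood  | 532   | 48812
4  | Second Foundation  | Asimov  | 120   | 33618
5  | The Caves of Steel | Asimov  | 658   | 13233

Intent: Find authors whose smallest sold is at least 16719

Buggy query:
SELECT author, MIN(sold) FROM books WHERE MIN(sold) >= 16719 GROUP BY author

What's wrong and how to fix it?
Bug: Aggregates like MIN are computed per group after WHERE runs

Fix: Use HAVING for the per-group MIN condition

Corrected query:
SELECT author, MIN(sold) FROM books GROUP BY author HAVING MIN(sold) >= 16719

Result:
author  | MIN(sold)
--------+----------
Atwood  | 48812    
Le Guin | 31682    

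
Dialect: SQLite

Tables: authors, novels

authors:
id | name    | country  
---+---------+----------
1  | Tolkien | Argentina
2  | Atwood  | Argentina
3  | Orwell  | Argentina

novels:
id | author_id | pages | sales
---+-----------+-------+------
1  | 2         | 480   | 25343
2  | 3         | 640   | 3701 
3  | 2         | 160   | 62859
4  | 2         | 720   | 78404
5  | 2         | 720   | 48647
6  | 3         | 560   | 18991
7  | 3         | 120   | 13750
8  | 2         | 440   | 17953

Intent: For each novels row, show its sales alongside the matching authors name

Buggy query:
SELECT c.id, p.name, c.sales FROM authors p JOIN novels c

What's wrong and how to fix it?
Bug: JOIN with no ON clause produces a cartesian product; every novels row pairs with every authors row

Fix: Add ON c.author_id = p.id to the JOIN

Corrected query:
SELECT c.id, p.name, c.sales FROM authors p JOIN novels c ON c.author_id = p.id

Result:
id | name   | sales
---+--------+------
1  | Atwood | 25343
2  | Orwell | 3701 
3  | Atwood | 62859
4  | Atwood | 78404
5  | Atwood | 48647
6  | Orwell | 18991
7  | Orwell | 13750
8  | Atwood | 17953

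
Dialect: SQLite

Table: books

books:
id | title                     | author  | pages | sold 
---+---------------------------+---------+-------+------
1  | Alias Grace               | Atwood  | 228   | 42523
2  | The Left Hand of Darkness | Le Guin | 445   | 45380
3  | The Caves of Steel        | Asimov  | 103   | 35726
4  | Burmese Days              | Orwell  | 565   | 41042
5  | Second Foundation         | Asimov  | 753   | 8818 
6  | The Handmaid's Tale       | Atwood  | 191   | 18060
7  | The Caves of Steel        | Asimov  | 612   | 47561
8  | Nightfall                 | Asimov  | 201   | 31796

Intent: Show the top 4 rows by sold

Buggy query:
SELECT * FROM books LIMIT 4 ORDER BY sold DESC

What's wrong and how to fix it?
Bug: ORDER BY cannot follow LIMIT; LIMIT is the final clause

Fix: Sort with ORDER BY, then apply LIMIT

Corrected query:
SELECT * FROM books ORDER BY sold DESC LIMIT 4

Result:
id | title                     | author  | pages | sold 
---+---------------------------+---------+-------+------
7  | The Caves of Steel        | Asimov  | 612   | 47561
2  | The Left Hand of Darkness | Le Guin | 445   | 45380
1  | Alias Grace               | Atwood  | 228   | 42523
4  | Burmese Days              | Orwell  | 565   | 41042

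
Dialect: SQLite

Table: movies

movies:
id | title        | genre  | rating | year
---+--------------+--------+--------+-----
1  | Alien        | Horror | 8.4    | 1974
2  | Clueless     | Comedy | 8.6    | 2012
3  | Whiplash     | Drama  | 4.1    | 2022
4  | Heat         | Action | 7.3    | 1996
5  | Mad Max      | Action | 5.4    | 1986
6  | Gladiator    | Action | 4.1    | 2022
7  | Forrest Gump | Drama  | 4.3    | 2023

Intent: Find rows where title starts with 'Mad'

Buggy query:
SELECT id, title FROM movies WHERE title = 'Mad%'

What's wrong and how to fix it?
Bug: Wildcards only work with LIKE; '=' treats '%' as a literal character

Fix: Use LIKE for wildcard pattern matching

Corrected query:
SELECT id, title FROM movies WHERE title LIKE 'Mad%'

Result:
id | title  
---+--------
5  | Mad Max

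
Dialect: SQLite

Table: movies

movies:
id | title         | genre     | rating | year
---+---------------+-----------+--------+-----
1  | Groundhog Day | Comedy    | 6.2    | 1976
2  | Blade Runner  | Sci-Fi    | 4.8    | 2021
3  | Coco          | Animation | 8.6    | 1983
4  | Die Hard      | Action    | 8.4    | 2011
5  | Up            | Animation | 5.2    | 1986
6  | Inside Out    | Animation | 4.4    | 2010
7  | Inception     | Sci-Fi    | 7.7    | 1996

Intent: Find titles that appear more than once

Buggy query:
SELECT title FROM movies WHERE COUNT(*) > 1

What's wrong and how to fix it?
Bug: WHERE can't reference COUNT(*); aggregates are computed after WHERE

Fix: Group first, then use HAVING for the count condition

Corrected query:
SELECT title FROM movies GROUP BY title HAVING COUNT(*) > 1

Result:
(no rows)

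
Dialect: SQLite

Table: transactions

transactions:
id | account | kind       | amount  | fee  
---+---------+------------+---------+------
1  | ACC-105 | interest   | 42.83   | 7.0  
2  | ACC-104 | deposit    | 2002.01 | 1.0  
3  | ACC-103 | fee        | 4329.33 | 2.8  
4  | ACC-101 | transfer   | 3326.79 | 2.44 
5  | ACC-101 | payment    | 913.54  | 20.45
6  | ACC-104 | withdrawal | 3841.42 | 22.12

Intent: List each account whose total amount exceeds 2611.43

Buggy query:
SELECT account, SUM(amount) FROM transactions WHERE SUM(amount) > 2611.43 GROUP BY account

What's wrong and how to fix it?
Bug: Aggregate functions cannot appear in a WHERE clause

Fix: Move the aggregate condition to a HAVING clause

Corrected query:
SELECT account, SUM(amount) FROM transactions GROUP BY account HAVING SUM(amount) > 2611.43

Result:
account | SUM(amount)
--------+------------
ACC-101 | 4240.33    
ACC-103 | 4329.33    
ACC-104 | 5843.43    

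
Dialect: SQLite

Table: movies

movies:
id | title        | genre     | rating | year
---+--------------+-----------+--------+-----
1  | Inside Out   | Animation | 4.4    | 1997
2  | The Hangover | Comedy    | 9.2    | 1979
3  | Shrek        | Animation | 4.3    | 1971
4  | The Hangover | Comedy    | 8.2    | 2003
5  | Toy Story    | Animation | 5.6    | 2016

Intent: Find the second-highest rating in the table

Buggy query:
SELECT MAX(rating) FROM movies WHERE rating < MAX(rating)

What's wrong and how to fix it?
Bug: The inner MAX is an aggregate inside WHERE, which is not allowed

Fix: Compute the overall MAX in a subquery, then take MAX of rows below it

Corrected query:
SELECT MAX(rating) FROM movies WHERE rating < (SELECT MAX(rating) FROM movies)

Result:
MAX(rating)
-----------
8.2        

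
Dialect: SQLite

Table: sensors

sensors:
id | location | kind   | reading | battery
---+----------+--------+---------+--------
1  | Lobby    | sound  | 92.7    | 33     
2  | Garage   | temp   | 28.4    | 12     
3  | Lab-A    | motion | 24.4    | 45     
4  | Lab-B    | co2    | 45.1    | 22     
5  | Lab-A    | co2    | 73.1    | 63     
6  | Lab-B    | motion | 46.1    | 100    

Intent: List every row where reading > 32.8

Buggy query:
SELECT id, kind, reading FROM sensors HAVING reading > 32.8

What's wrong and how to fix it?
Bug: This is a non-aggregate query (no GROUP BY, no aggregates), so in SQLite the HAVING clause is invalid here; a row-level condition belongs in WHERE

Fix: Replace HAVING with WHERE since the condition applies to individual rows

Corrected query:
SELECT id, kind, reading FROM sensors WHERE reading > 32.8

Result:
id | kind   | reading
---+--------+--------
1  | sound  | 92.7   
4  | co2    | 45.1   
5  | co2    | 73.1   
6  | motion | 46.1   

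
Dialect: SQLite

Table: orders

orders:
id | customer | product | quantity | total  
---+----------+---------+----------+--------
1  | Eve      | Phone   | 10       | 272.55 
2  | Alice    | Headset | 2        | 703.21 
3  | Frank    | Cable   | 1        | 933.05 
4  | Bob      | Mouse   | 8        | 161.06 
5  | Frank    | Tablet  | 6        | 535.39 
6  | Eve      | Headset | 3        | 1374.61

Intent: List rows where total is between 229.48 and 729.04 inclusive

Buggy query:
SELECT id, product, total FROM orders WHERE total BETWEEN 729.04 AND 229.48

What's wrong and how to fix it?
Bug: BETWEEN expects the lower bound first; with 729.04 AND 229.48 the range is empty

Fix: Swap the bounds so the smaller value comes first

Corrected query:
SELECT id, product, total FROM orders WHERE total BETWEEN 229.48 AND 729.04

Result:
id | product | total 
---+---------+-------
1  | Phone   | 272.55
2  | Headset | 703.21
5  | Tablet  | 535.39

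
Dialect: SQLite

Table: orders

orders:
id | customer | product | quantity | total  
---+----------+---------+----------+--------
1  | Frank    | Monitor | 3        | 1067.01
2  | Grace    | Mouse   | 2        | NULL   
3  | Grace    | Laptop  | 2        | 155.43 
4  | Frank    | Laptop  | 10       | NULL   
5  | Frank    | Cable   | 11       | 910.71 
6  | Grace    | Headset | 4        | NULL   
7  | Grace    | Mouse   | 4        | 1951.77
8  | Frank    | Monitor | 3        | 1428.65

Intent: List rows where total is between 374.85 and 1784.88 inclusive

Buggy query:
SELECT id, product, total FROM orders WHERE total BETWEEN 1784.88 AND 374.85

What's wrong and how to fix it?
Bug: The bounds are reversed; BETWEEN a AND b requires a <= b to match anything

Fix: Write BETWEEN 374.85 AND 1784.88

Corrected query:
SELECT id, product, total FROM orders WHERE total BETWEEN 374.85 AND 1784.88

Result:
id | product | total  
---+---------+--------
1  | Monitor | 1067.01
5  | Cable   | 910.71 
8  | Monitor | 1428.65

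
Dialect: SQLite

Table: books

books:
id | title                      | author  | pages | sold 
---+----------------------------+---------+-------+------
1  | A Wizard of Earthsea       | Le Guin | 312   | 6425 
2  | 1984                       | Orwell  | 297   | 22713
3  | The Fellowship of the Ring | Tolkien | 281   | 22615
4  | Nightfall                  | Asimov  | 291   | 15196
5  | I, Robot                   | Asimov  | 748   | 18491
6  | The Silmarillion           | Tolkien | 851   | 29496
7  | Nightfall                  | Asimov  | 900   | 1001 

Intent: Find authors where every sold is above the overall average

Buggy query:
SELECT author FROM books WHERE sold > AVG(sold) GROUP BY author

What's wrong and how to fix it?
Bug: AVG() is an aggregate; it can't sit directly in WHERE

Fix: Compute the overall average in a scalar subquery and compare each group's MIN against it in HAVING

Corrected query:
SELECT author FROM books GROUP BY author HAVING MIN(sold) > (SELECT AVG(sold) FROM books)

Result:
author 
-------
Orwell 
Tolkien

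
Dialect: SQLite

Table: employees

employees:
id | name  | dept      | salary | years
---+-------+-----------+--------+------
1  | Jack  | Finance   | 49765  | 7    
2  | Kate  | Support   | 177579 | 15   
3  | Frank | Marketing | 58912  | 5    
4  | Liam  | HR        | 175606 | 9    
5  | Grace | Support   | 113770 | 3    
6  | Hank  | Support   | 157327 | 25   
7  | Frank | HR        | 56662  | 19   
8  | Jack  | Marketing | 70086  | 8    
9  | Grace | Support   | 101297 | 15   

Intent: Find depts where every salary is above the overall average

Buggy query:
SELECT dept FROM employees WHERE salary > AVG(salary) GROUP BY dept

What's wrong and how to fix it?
Bug: AVG() is an aggregate; it can't sit directly in WHERE

Fix: Use a subquery for AVG and a HAVING MIN(...) filter so the condition holds for every row in the group

Corrected query:
SELECT dept FROM employees GROUP BY dept HAVING MIN(salary) > (SELECT AVG(salary) FROM employees)

Result:
(no rows)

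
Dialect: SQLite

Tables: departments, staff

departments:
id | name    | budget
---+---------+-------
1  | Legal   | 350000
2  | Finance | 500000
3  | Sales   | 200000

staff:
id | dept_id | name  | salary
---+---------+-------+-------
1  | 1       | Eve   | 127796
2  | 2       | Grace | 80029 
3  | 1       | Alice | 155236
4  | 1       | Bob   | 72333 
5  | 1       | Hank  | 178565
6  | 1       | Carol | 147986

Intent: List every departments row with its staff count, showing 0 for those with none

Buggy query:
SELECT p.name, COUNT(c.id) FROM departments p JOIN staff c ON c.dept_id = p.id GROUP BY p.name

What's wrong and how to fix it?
Bug: An inner join excludes parents with zero children

Fix: Use LEFT JOIN so parents without children still appear (COUNT(c.id) gives 0)

Corrected query:
SELECT p.name, COUNT(c.id) FROM departments p LEFT JOIN staff c ON c.dept_id = p.id GROUP BY p.name

Result:
name    | COUNT(c.id)
--------+------------
Finance | 1          
Legal   | 5          
Sales   | 0          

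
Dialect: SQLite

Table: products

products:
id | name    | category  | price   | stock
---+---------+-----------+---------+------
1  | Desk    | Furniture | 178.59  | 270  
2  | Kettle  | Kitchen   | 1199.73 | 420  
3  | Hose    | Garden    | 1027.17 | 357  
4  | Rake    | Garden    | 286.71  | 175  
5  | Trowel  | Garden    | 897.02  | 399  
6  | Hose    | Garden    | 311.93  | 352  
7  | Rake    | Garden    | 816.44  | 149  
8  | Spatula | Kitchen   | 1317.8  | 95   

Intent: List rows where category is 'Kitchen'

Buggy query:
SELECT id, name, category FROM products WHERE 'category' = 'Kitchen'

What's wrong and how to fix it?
Bug: Single quotes denote string literals in SQL; the column name is being compared as a constant string

Fix: Remove the quotes around the column name (or use double quotes for an identifier)

Corrected query:
SELECT id, name, category FROM products WHERE category = 'Kitchen'

Result:
id | name    | category
---+---------+---------
2  | Kettle  | Kitchen 
8  | Spatula | Kitchen 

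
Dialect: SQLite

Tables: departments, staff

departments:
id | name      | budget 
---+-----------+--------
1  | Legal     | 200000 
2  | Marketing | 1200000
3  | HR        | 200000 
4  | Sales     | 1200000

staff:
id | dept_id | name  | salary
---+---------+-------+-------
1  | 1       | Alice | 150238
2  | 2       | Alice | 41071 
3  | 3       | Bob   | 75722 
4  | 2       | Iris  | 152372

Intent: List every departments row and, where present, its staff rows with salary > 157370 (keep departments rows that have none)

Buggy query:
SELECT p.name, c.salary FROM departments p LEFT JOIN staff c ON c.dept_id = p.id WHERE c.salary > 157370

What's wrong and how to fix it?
Bug: A WHERE condition on the right-hand table after LEFT JOIN drops unmatched parents

Fix: Move the right-table condition into the ON clause so unmatched parents are kept

Corrected query:
SELECT p.name, c.salary FROM departments p LEFT JOIN staff c ON c.dept_id = p.id AND c.salary > 157370

Result:
name      | salary
----------+-------
Legal     | NULL  
Marketing | NULL  
HR        | NULL  
Sales     | NULL  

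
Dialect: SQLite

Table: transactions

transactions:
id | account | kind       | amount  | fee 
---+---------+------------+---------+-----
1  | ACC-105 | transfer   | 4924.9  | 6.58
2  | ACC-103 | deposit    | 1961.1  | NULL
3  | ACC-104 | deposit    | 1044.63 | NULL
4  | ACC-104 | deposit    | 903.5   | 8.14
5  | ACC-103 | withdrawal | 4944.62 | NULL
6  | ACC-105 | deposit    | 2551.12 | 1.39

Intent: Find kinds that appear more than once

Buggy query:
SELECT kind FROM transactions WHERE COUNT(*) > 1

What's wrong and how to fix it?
Bug: WHERE can't reference COUNT(*); aggregates are computed after WHERE

Fix: Group first, then use HAVING for the count condition

Corrected query:
SELECT kind FROM transactions GROUP BY kind HAVING COUNT(*) > 1

Result:
kind   
-------
deposit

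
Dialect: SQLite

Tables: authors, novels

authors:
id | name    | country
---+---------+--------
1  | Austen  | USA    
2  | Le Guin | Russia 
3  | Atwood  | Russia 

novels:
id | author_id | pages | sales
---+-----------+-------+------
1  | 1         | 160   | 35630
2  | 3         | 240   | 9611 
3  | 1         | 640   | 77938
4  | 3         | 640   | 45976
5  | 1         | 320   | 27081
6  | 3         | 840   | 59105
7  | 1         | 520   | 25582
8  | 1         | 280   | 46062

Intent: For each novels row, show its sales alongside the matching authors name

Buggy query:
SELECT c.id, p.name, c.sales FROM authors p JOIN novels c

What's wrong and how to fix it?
Bug: Missing join condition: each novels row is matched to all authors rows instead of just its own

Fix: Add ON c.author_id = p.id to the JOIN

Corrected query:
SELECT c.id, p.name, c.sales FROM authors p JOIN novels c ON c.author_id = p.id

Result:
id | name   | sales
---+--------+------
1  | Austen | 35630
2  | Atwood | 9611 
3  | Austen | 77938
4  | Atwood | 45976
5  | Austen | 27081
6  | Atwood | 59105
7  | Austen | 25582
8  | Austen | 46062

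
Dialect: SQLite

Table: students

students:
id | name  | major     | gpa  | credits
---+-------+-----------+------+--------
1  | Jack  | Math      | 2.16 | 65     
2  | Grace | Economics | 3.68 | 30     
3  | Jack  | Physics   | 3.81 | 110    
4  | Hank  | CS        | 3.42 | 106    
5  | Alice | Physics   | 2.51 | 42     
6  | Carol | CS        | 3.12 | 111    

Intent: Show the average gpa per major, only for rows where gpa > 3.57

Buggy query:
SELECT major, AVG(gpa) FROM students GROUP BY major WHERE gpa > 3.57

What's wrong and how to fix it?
Bug: Row-level WHERE must come before GROUP BY in the clause order

Fix: Place WHERE between FROM and GROUP BY

Corrected query:
SELECT major, AVG(gpa) FROM students WHERE gpa > 3.57 GROUP BY major

Result:
major     | AVG(gpa)
----------+---------
Economics | 3.68    
Physics   | 3.81    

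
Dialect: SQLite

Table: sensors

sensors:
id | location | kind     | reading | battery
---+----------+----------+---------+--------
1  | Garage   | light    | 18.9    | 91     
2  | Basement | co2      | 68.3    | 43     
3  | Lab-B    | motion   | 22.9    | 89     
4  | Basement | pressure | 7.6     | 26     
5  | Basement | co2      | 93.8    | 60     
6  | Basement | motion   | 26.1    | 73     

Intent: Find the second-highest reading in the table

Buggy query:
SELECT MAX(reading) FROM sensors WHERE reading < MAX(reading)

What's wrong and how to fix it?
Bug: The inner MAX is an aggregate inside WHERE, which is not allowed

Fix: Compute the overall MAX in a subquery, then take MAX of rows below it

Corrected query:
SELECT MAX(reading) FROM sensors WHERE reading < (SELECT MAX(reading) FROM sensors)

Result:
MAX(reading)
------------
68.3        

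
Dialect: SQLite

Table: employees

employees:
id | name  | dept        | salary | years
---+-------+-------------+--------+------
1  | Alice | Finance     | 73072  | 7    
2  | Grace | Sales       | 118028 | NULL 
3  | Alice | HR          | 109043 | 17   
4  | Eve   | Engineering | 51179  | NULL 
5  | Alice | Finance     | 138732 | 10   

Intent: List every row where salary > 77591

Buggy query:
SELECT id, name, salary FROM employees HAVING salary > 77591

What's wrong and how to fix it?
Bug: This is a non-aggregate query (no GROUP BY, no aggregates), so in SQLite the HAVING clause is invalid here; a row-level condition belongs in WHERE

Fix: Use WHERE for row-level filtering

Corrected query:
SELECT id, name, salary FROM employees WHERE salary > 77591

Result:
id | name  | salary
---+-------+-------
2  | Grace | 118028
3  | Alice | 109043
5  | Alice | 138732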